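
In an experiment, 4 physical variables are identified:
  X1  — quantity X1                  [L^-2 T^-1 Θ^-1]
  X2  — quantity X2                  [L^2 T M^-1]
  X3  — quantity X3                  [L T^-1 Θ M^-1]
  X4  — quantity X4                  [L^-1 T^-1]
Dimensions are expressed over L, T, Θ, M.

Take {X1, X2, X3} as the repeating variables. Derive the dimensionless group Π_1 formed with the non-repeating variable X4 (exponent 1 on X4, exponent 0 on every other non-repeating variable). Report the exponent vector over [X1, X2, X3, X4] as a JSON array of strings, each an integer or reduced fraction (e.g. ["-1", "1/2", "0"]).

Write exponents as rows L,T,Θ,M / cols X1,X2,X3,X4:
  L: [-2  2  1 -1]
  T: [-1  1 -1 -1]
  Θ: [-1  0  1  0]
  M: [ 0 -1 -1  0]
RREF → pivots at {X1,X2,X3} ⇒ r = 3
Repeat: X1,X2,X3; free: X4
RREF:
  r0: [   1    0    0  1/3]
  r1: [   0    1    0 -1/3]
  r2: [   0    0    1  1/3]
  r3: [   0    0    0    0]
Fix exponent of X4 at 1; solve each RREF row for its pivot's exponent:
  r0: exp(X1) + (1/3)·1 = 0 ⇒ exp(X1) = -1/3
  r1: exp(X2) + (-1/3)·1 = 0 ⇒ exp(X2) = 1/3
  r2: exp(X3) + (1/3)·1 = 0 ⇒ exp(X3) = -1/3
Π_1 = X1^(-1/3) · X2^(1/3) · X3^(-1/3) · X4

["-1/3", "1/3", "-1/3", "1"]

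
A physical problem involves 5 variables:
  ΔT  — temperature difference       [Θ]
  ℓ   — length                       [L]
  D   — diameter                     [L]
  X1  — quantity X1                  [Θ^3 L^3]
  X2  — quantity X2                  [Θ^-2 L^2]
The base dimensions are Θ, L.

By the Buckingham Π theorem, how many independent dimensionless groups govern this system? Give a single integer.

Exponent matrix [Θ,L] × [ΔT,ℓ,D,X1,X2]:
  Θ: [ 1  0  0  3 -2]
  L: [ 0  1  1  3  2]
RREF → pivots at {ΔT,ℓ} ⇒ r = 2
n=5, r=2 ⇒ 3 dimensionless groups

3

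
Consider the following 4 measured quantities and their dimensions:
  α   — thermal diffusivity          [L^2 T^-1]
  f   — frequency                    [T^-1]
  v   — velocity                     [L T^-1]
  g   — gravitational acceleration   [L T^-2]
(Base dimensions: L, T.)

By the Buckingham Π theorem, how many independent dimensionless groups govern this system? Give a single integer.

Exponent matrix [L,T] × [α,f,v,g]:
  L: [ 2  0  1  1]
  T: [-1 -1 -1 -2]
Row reduction gives pivot columns α,f; rank = 2
Π count = n − r = 4 − 2 = 2

2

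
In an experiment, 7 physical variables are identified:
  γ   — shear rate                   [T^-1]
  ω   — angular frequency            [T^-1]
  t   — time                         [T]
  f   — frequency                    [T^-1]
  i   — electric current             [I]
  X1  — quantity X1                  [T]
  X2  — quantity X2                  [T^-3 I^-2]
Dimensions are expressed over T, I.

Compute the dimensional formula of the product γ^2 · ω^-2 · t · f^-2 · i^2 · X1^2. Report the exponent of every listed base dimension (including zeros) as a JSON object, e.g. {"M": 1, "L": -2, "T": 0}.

Write exponents as rows T,I / cols γ,ω,t,f,i,X1,X2:
  T: [-1 -1  1 -1  0  1 -3]
  I: [ 0  0  0  0  1  0 -2]
  [T]: (2)·-1+(-2)·-1+(1)·1+(-2)·-1+(2)·0+(2)·1 = 5
  [I]: (2)·0+(-2)·0+(1)·0+(-2)·0+(2)·1+(2)·0 = 2
⇒ T^5 I^2

{"T": 5, "I": 2}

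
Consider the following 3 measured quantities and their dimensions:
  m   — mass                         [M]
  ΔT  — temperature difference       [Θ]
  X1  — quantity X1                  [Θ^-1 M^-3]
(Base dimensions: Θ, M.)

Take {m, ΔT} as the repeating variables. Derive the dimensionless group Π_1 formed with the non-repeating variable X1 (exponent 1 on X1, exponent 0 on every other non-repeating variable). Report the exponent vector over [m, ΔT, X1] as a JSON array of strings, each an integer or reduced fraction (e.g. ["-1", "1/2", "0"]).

["3", "1", "1"]

Dimensional matrix (Θ×M by m×ΔT×X1):
  Θ: [ 0  1 -1]
  M: [ 1  0 -3]
Row reduction gives pivot columns m,ΔT; rank = 2
Repeat: m,ΔT; free: X1
RREF:
  r0: [   1    0   -3]
  r1: [   0    1   -1]
Fix exponent of X1 at 1; solve each RREF row for its pivot's exponent:
  r0: exp(m) + (-3)·1 = 0 ⇒ exp(m) = 3
  r1: exp(ΔT) + (-1)·1 = 0 ⇒ exp(ΔT) = 1
Π_1 = m^3 · ΔT · X1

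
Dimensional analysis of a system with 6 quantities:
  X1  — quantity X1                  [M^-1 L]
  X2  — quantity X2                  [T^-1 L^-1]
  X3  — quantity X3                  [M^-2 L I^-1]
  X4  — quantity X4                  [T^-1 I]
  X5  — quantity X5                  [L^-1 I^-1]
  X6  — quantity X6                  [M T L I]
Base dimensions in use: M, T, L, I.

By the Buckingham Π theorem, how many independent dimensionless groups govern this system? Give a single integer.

3

Exponent matrix [M,T,L,I] × [X1,X2,X3,X4,X5,X6]:
  M: [-1  0 -2  0  0  1]
  T: [ 0 -1  0 -1  0  1]
  L: [ 1 -1  1  0 -1  1]
  I: [ 0  0 -1  1 -1  1]
Echelon form has 3 nonzero rows (pivots: X1,X2,X3)
6 vars − rank 3 = 3 Π groups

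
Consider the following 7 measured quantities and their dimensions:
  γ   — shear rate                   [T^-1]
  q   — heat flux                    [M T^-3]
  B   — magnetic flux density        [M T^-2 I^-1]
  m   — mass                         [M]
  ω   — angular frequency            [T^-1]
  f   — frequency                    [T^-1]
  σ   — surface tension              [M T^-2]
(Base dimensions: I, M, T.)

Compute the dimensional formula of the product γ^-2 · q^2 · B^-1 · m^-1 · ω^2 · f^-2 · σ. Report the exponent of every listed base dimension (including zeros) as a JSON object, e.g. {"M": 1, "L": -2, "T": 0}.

{"I": 1, "M": 1, "T": -4}

Write exponents as rows I,M,T / cols γ,q,B,m,ω,f,σ:
  I: [ 0  0 -1  0  0  0  0]
  M: [ 0  1  1  1  0  0  1]
  T: [-1 -3 -2  0 -1 -1 -2]
  [I]: (-2)·0+(2)·0+(-1)·-1+(-1)·0+(2)·0+(-2)·0+(1)·0 = 1
  [M]: (-2)·0+(2)·1+(-1)·1+(-1)·1+(2)·0+(-2)·0+(1)·1 = 1
  [T]: (-2)·-1+(2)·-3+(-1)·-2+(-1)·0+(2)·-1+(-2)·-1+(1)·-2 = -4
⇒ I M T^-4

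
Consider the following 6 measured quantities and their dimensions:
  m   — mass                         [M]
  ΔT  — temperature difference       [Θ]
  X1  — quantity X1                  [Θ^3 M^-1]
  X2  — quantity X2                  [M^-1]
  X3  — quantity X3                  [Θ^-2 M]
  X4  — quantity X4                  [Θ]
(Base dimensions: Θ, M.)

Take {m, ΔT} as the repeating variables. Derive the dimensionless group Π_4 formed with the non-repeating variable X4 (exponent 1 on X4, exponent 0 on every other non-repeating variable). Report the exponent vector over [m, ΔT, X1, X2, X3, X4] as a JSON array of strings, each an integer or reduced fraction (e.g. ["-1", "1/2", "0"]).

["0", "-1", "0", "0", "0", "1"]

Dimensional matrix (Θ×M by m×ΔT×X1×X2×X3×X4):
  Θ: [ 0  1  3  0 -2  1]
  M: [ 1  0 -1 -1  1  0]
Echelon form has 2 nonzero rows (pivots: m,ΔT)
Pivot set = {m,ΔT}, free = {X1,X2,X3,X4}
RREF:
  r0: [   1    0   -1   -1    1    0]
  r1: [   0    1    3    0   -2    1]
Fix exponent of X4 at 1, X1 at 0, X2 at 0, X3 at 0; solve each RREF row for its pivot's exponent:
  r0: exp(m) + (0)·1 = 0 ⇒ exp(m) = 0
  r1: exp(ΔT) + (1)·1 = 0 ⇒ exp(ΔT) = -1
Π_4 = ΔT^-1 · X4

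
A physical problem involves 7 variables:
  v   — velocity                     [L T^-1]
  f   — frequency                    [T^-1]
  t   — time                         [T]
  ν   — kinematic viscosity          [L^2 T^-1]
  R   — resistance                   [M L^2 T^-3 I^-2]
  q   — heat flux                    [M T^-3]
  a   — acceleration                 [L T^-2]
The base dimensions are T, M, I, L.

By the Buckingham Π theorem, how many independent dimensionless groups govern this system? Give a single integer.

Dimensional matrix (T×M×I×L by v×f×t×ν×R×q×a):
  T: [-1 -1  1 -1 -3 -3 -2]
  M: [ 0  0  0  0  1  1  0]
  I: [ 0  0  0  0 -2  0  0]
  L: [ 1  0  0  2  2  0  1]
Row reduction gives pivot columns v,f,R,q; rank = 4
Π count = n − r = 7 − 4 = 3

3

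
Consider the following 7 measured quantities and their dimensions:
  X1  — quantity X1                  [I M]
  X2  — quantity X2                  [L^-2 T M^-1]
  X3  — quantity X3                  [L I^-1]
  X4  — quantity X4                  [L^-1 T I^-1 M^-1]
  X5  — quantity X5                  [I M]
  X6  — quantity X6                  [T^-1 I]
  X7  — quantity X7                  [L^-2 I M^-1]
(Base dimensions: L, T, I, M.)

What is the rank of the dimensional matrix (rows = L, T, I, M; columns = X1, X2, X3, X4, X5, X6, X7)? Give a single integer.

Exponent matrix [L,T,I,M] × [X1,X2,X3,X4,X5,X6,X7]:
  L: [ 0 -2  1 -1  0  0 -2]
  T: [ 0  1  0  1  0 -1  0]
  I: [ 1  0 -1 -1  1  1  1]
  M: [ 1 -1  0 -1  1  0 -1]
Row reduction gives pivot columns X1,X2,X3; rank = 3

3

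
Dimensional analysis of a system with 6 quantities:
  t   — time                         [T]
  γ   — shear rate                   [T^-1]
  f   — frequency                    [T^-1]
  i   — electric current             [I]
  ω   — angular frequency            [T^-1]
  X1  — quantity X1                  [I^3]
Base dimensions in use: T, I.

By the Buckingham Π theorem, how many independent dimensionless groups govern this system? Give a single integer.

4

Exponent matrix [T,I] × [t,γ,f,i,ω,X1]:
  T: [ 1 -1 -1  0 -1  0]
  I: [ 0  0  0  1  0  3]
RREF → pivots at {t,i} ⇒ r = 2
6 vars − rank 2 = 4 Π groups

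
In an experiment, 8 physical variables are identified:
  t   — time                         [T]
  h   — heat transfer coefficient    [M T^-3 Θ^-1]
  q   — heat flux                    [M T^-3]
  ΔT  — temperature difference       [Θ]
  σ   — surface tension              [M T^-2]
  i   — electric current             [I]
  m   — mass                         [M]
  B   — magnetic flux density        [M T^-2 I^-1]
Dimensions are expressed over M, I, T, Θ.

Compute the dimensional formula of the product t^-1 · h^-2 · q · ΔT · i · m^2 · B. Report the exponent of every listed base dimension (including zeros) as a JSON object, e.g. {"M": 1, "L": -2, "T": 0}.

Exponent matrix [M,I,T,Θ] × [t,h,q,ΔT,σ,i,m,B]:
  M: [ 0  1  1  0  1  0  1  1]
  I: [ 0  0  0  0  0  1  0 -1]
  T: [ 1 -3 -3  0 -2  0  0 -2]
  Θ: [ 0 -1  0  1  0  0  0  0]
  [M]: (-1)·0+(-2)·1+(1)·1+(1)·0+(1)·0+(2)·1+(1)·1 = 2
  [I]: (-1)·0+(-2)·0+(1)·0+(1)·0+(1)·1+(2)·0+(1)·-1 = 0
  [T]: (-1)·1+(-2)·-3+(1)·-3+(1)·0+(1)·0+(2)·0+(1)·-2 = 0
  [Θ]: (-1)·0+(-2)·-1+(1)·0+(1)·1+(1)·0+(2)·0+(1)·0 = 3
⇒ M^2 Θ^3

{"M": 2, "I": 0, "T": 0, "Θ": 3}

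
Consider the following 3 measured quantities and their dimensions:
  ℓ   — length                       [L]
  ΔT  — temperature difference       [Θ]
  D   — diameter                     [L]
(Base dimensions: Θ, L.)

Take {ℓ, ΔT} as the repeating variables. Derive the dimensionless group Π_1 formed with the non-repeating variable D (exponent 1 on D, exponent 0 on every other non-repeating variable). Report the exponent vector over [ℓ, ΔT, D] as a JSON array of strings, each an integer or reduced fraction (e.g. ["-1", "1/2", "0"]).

Write exponents as rows Θ,L / cols ℓ,ΔT,D:
  Θ: [ 0  1  0]
  L: [ 1  0  1]
Echelon form has 2 nonzero rows (pivots: ℓ,ΔT)
Repeat: ℓ,ΔT; free: D
RREF:
  r0: [   1    0    1]
  r1: [   0    1    0]
Fix exponent of D at 1; solve each RREF row for its pivot's exponent:
  r0: exp(ℓ) + (1)·1 = 0 ⇒ exp(ℓ) = -1
  r1: exp(ΔT) + (0)·1 = 0 ⇒ exp(ΔT) = 0
Π_1 = ℓ^-1 · D

["-1", "0", "1"]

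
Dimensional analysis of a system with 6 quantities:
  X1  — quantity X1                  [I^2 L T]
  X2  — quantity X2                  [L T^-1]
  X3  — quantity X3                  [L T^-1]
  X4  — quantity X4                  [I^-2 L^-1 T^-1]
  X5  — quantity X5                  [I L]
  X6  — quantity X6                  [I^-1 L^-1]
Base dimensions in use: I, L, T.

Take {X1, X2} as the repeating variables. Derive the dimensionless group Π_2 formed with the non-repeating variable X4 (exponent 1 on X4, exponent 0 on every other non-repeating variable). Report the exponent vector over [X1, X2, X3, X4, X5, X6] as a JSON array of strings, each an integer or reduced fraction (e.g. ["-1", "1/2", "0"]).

Write exponents as rows I,L,T / cols X1,X2,X3,X4,X5,X6:
  I: [ 2  0  0 -2  1 -1]
  L: [ 1  1  1 -1  1 -1]
  T: [ 1 -1 -1 -1  0  0]
Echelon form has 2 nonzero rows (pivots: X1,X2)
Pivot set = {X1,X2}, free = {X3,X4,X5,X6}
RREF:
  r0: [   1    0    0   -1  1/2 -1/2]
  r1: [   0    1    1    0  1/2 -1/2]
  r2: [   0    0    0    0    0    0]
Fix exponent of X4 at 1, X3 at 0, X5 at 0, X6 at 0; solve each RREF row for its pivot's exponent:
  r0: exp(X1) + (-1)·1 = 0 ⇒ exp(X1) = 1
  r1: exp(X2) + (0)·1 = 0 ⇒ exp(X2) = 0
Π_2 = X1 · X4

["1", "0", "0", "1", "0", "0"]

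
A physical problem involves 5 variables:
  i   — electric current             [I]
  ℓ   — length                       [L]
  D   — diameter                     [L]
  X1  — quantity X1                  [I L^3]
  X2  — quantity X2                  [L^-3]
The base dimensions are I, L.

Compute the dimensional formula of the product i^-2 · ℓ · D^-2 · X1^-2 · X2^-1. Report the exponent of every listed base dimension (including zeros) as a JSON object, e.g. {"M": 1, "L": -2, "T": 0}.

Write exponents as rows I,L / cols i,ℓ,D,X1,X2:
  I: [ 1  0  0  1  0]
  L: [ 0  1  1  3 -3]
  [I]: (-2)·1+(1)·0+(-2)·0+(-2)·1+(-1)·0 = -4
  [L]: (-2)·0+(1)·1+(-2)·1+(-2)·3+(-1)·-3 = -4
⇒ I^-4 L^-4

{"I": -4, "L": -4}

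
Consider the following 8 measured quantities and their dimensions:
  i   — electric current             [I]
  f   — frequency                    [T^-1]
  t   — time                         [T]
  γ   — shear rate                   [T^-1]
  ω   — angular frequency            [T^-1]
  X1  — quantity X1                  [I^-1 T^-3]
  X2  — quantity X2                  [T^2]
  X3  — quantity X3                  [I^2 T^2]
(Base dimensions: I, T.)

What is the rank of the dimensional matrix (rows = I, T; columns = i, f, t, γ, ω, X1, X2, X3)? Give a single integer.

2

Dimensional matrix (I×T by i×f×t×γ×ω×X1×X2×X3):
  I: [ 1  0  0  0  0 -1  0  2]
  T: [ 0 -1  1 -1 -1 -3  2  2]
Row reduction gives pivot columns i,f; rank = 2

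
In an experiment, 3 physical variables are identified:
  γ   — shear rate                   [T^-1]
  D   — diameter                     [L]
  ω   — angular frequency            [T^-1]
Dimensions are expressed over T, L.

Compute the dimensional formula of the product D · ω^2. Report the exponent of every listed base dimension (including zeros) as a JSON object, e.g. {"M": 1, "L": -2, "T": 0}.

{"T": -2, "L": 1}

Exponent matrix [T,L] × [γ,D,ω]:
  T: [-1  0 -1]
  L: [ 0  1  0]
  [T]: (1)·0+(2)·-1 = -2
  [L]: (1)·1+(2)·0 = 1
⇒ T^-2 L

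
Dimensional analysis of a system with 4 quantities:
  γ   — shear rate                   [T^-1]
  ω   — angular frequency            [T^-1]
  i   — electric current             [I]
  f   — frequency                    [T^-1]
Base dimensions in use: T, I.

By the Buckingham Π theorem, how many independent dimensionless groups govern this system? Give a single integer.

Write exponents as rows T,I / cols γ,ω,i,f:
  T: [-1 -1  0 -1]
  I: [ 0  0  1  0]
RREF → pivots at {γ,i} ⇒ r = 2
4 vars − rank 2 = 2 Π groups

2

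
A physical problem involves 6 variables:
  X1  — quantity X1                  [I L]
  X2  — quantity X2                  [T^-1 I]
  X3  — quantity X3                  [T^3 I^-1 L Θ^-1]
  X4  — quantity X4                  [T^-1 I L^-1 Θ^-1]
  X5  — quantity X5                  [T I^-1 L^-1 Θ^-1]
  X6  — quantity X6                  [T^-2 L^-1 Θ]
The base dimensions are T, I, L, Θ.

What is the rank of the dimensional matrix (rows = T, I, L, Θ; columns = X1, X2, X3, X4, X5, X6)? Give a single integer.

3

Dimensional matrix (T×I×L×Θ by X1×X2×X3×X4×X5×X6):
  T: [ 0 -1  3 -1  1 -2]
  I: [ 1  1 -1  1 -1  0]
  L: [ 1  0  1 -1 -1 -1]
  Θ: [ 0  0 -1 -1 -1  1]
Row reduction gives pivot columns X1,X2,X3; rank = 3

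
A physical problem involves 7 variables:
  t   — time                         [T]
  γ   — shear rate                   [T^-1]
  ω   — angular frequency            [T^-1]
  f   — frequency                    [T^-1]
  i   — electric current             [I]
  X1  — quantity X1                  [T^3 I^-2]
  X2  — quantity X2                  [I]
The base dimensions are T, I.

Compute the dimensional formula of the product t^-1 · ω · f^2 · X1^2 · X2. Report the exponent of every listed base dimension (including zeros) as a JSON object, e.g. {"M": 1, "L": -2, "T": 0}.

{"T": 2, "I": -3}

Exponent matrix [T,I] × [t,γ,ω,f,i,X1,X2]:
  T: [ 1 -1 -1 -1  0  3  0]
  I: [ 0  0  0  0  1 -2  1]
  [T]: (-1)·1+(1)·-1+(2)·-1+(2)·3+(1)·0 = 2
  [I]: (-1)·0+(1)·0+(2)·0+(2)·-2+(1)·1 = -3
⇒ T^2 I^-3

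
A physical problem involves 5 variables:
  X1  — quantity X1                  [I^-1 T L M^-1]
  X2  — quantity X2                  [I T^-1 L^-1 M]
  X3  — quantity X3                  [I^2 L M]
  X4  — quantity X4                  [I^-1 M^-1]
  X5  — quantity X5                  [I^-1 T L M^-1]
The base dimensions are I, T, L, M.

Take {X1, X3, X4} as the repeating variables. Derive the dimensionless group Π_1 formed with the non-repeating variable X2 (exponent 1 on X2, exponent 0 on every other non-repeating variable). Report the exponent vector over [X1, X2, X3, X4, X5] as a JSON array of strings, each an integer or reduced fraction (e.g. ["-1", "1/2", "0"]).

["1", "1", "0", "0", "0"]

Dimensional matrix (I×T×L×M by X1×X2×X3×X4×X5):
  I: [-1  1  2 -1 -1]
  T: [ 1 -1  0  0  1]
  L: [ 1 -1  1  0  1]
  M: [-1  1  1 -1 -1]
Echelon form has 3 nonzero rows (pivots: X1,X3,X4)
Repeat: X1,X3,X4; free: X2,X5
RREF:
  r0: [   1   -1    0    0    1]
  r1: [   0    0    1    0    0]
  r2: [   0    0    0    1    0]
  r3: [   0    0    0    0    0]
Fix exponent of X2 at 1, X5 at 0; solve each RREF row for its pivot's exponent:
  r0: exp(X1) + (-1)·1 = 0 ⇒ exp(X1) = 1
  r1: exp(X3) + (0)·1 = 0 ⇒ exp(X3) = 0
  r2: exp(X4) + (0)·1 = 0 ⇒ exp(X4) = 0
Π_1 = X1 · X2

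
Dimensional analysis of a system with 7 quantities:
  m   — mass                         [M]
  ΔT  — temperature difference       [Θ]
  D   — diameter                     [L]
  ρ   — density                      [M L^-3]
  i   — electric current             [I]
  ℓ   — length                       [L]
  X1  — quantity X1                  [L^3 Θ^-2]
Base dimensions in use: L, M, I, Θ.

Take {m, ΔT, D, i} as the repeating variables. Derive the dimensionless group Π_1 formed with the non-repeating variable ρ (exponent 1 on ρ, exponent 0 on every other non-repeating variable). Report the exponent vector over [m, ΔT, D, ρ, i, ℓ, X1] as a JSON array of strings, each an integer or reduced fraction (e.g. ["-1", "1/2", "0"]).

Write exponents as rows L,M,I,Θ / cols m,ΔT,D,ρ,i,ℓ,X1:
  L: [ 0  0  1 -3  0  1  3]
  M: [ 1  0  0  1  0  0  0]
  I: [ 0  0  0  0  1  0  0]
  Θ: [ 0  1  0  0  0  0 -2]
Echelon form has 4 nonzero rows (pivots: m,ΔT,D,i)
Repeat: m,ΔT,D,i; free: ρ,ℓ,X1
RREF:
  r0: [   1    0    0    1    0    0    0]
  r1: [   0    1    0    0    0    0   -2]
  r2: [   0    0    1   -3    0    1    3]
  r3: [   0    0    0    0    1    0    0]
Fix exponent of ρ at 1, ℓ at 0, X1 at 0; solve each RREF row for its pivot's exponent:
  r0: exp(m) + (1)·1 = 0 ⇒ exp(m) = -1
  r1: exp(ΔT) + (0)·1 = 0 ⇒ exp(ΔT) = 0
  r2: exp(D) + (-3)·1 = 0 ⇒ exp(D) = 3
  r3: exp(i) + (0)·1 = 0 ⇒ exp(i) = 0
Π_1 = m^-1 · D^3 · ρ

["-1", "0", "3", "1", "0", "0", "0"]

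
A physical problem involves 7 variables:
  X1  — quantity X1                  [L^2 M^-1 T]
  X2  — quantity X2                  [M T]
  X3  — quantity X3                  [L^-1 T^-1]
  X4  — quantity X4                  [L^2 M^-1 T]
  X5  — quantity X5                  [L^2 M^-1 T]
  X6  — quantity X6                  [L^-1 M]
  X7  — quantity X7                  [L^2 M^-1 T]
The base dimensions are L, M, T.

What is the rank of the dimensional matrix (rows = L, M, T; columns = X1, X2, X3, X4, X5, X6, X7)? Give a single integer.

Dimensional matrix (L×M×T by X1×X2×X3×X4×X5×X6×X7):
  L: [ 2  0 -1  2  2 -1  2]
  M: [-1  1  0 -1 -1  1 -1]
  T: [ 1  1 -1  1  1  0  1]
Echelon form has 2 nonzero rows (pivots: X1,X2)

2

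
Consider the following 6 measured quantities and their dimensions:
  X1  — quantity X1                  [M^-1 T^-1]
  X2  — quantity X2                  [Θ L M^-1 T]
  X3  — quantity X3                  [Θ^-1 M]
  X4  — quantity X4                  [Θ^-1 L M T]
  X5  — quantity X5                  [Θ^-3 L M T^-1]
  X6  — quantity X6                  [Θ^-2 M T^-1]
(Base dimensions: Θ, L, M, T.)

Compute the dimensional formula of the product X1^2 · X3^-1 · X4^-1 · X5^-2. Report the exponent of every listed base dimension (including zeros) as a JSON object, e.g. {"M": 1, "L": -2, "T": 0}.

{"Θ": 8, "L": -3, "M": -6, "T": -1}

Dimensional matrix (Θ×L×M×T by X1×X2×X3×X4×X5×X6):
  Θ: [ 0  1 -1 -1 -3 -2]
  L: [ 0  1  0  1  1  0]
  M: [-1 -1  1  1  1  1]
  T: [-1  1  0  1 -1 -1]
  [Θ]: (2)·0+(-1)·-1+(-1)·-1+(-2)·-3 = 8
  [L]: (2)·0+(-1)·0+(-1)·1+(-2)·1 = -3
  [M]: (2)·-1+(-1)·1+(-1)·1+(-2)·1 = -6
  [T]: (2)·-1+(-1)·0+(-1)·1+(-2)·-1 = -1
⇒ Θ^8 L^-3 M^-6 T^-1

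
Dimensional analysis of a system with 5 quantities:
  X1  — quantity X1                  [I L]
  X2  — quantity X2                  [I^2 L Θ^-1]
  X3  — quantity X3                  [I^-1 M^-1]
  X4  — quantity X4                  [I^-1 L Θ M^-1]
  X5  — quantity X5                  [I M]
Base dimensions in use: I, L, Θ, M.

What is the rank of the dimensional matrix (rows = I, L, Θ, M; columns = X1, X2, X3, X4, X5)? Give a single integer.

3

Write exponents as rows I,L,Θ,M / cols X1,X2,X3,X4,X5:
  I: [ 1  2 -1 -1  1]
  L: [ 1  1  0  1  0]
  Θ: [ 0 -1  0  1  0]
  M: [ 0  0 -1 -1  1]
RREF → pivots at {X1,X2,X3} ⇒ r = 3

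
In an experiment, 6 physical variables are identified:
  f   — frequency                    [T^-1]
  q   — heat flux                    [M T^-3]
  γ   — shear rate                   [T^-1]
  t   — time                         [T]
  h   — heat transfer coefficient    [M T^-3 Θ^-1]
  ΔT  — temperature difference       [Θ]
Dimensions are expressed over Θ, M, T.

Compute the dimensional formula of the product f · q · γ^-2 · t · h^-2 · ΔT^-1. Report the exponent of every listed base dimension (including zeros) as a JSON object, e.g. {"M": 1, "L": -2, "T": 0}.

{"Θ": 1, "M": -1, "T": 5}

Exponent matrix [Θ,M,T] × [f,q,γ,t,h,ΔT]:
  Θ: [ 0  0  0  0 -1  1]
  M: [ 0  1  0  0  1  0]
  T: [-1 -3 -1  1 -3  0]
  [Θ]: (1)·0+(1)·0+(-2)·0+(1)·0+(-2)·-1+(-1)·1 = 1
  [M]: (1)·0+(1)·1+(-2)·0+(1)·0+(-2)·1+(-1)·0 = -1
  [T]: (1)·-1+(1)·-3+(-2)·-1+(1)·1+(-2)·-3+(-1)·0 = 5
⇒ Θ M^-1 T^5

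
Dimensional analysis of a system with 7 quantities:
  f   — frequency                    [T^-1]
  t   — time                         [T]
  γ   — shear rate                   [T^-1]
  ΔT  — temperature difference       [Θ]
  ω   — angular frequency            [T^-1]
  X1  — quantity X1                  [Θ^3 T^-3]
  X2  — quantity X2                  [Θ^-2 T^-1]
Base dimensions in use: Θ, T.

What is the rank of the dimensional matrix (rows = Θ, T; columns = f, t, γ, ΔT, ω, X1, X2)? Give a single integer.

Write exponents as rows Θ,T / cols f,t,γ,ΔT,ω,X1,X2:
  Θ: [ 0  0  0  1  0  3 -2]
  T: [-1  1 -1  0 -1 -3 -1]
RREF → pivots at {f,ΔT} ⇒ r = 2

2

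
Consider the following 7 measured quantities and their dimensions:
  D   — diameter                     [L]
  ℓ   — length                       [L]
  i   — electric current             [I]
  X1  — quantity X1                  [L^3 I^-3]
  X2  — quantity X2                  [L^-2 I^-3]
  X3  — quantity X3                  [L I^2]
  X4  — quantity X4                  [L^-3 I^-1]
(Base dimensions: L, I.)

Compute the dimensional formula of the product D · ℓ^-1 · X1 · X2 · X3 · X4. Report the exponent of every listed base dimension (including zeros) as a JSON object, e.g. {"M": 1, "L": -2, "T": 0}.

{"L": -1, "I": -5}

Dimensional matrix (L×I by D×ℓ×i×X1×X2×X3×X4):
  L: [ 1  1  0  3 -2  1 -3]
  I: [ 0  0  1 -3 -3  2 -1]
  [L]: (1)·1+(-1)·1+(1)·3+(1)·-2+(1)·1+(1)·-3 = -1
  [I]: (1)·0+(-1)·0+(1)·-3+(1)·-3+(1)·2+(1)·-1 = -5
⇒ L^-1 I^-5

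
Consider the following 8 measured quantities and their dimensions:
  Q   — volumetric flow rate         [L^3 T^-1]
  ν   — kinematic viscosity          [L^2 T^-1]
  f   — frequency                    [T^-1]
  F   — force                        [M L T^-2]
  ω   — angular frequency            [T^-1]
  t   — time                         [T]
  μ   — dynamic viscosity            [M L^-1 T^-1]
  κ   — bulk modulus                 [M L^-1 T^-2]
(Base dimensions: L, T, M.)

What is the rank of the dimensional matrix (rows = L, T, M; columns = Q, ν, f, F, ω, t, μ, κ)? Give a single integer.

Exponent matrix [L,T,M] × [Q,ν,f,F,ω,t,μ,κ]:
  L: [ 3  2  0  1  0  0 -1 -1]
  T: [-1 -1 -1 -2 -1  1 -1 -2]
  M: [ 0  0  0  1  0  0  1  1]
Row reduction gives pivot columns Q,ν,F; rank = 3

3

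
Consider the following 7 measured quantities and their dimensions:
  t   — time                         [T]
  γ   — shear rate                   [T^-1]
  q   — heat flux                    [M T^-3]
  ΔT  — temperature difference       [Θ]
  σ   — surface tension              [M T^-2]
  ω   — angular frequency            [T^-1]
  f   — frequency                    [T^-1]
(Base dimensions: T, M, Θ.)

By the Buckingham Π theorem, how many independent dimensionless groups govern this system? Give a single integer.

Exponent matrix [T,M,Θ] × [t,γ,q,ΔT,σ,ω,f]:
  T: [ 1 -1 -3  0 -2 -1 -1]
  M: [ 0  0  1  0  1  0  0]
  Θ: [ 0  0  0  1  0  0  0]
Echelon form has 3 nonzero rows (pivots: t,q,ΔT)
7 vars − rank 3 = 4 Π groups

4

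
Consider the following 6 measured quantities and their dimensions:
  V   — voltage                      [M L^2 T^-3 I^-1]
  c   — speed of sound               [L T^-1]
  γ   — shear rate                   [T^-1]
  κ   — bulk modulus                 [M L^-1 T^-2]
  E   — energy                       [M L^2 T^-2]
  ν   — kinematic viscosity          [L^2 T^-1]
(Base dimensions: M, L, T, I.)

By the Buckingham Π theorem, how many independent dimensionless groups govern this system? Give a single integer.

2

Exponent matrix [M,L,T,I] × [V,c,γ,κ,E,ν]:
  M: [ 1  0  0  1  1  0]
  L: [ 2  1  0 -1  2  2]
  T: [-3 -1 -1 -2 -2 -1]
  I: [-1  0  0  0  0  0]
Row reduction gives pivot columns V,c,γ,κ; rank = 4
6 vars − rank 4 = 2 Π groups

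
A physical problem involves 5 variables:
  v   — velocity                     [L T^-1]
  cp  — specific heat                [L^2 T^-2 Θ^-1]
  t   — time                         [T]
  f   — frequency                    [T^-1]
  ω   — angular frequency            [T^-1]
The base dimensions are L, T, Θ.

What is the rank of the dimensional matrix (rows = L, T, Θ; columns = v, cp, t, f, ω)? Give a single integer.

3

Dimensional matrix (L×T×Θ by v×cp×t×f×ω):
  L: [ 1  2  0  0  0]
  T: [-1 -2  1 -1 -1]
  Θ: [ 0 -1  0  0  0]
Echelon form has 3 nonzero rows (pivots: v,cp,t)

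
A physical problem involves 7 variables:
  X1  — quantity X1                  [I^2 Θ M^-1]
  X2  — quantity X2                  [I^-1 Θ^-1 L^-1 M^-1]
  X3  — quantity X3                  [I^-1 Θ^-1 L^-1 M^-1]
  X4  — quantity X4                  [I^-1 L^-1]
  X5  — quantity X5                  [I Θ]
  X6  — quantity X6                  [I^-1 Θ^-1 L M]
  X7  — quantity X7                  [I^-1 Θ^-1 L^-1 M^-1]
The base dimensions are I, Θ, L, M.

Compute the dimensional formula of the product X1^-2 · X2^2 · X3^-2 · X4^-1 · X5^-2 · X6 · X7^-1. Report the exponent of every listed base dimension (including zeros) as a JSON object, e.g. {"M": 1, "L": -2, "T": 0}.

Exponent matrix [I,Θ,L,M] × [X1,X2,X3,X4,X5,X6,X7]:
  I: [ 2 -1 -1 -1  1 -1 -1]
  Θ: [ 1 -1 -1  0  1 -1 -1]
  L: [ 0 -1 -1 -1  0  1 -1]
  M: [-1 -1 -1  0  0  1 -1]
  [I]: (-2)·2+(2)·-1+(-2)·-1+(-1)·-1+(-2)·1+(1)·-1+(-1)·-1 = -5
  [Θ]: (-2)·1+(2)·-1+(-2)·-1+(-1)·0+(-2)·1+(1)·-1+(-1)·-1 = -4
  [L]: (-2)·0+(2)·-1+(-2)·-1+(-1)·-1+(-2)·0+(1)·1+(-1)·-1 = 3
  [M]: (-2)·-1+(2)·-1+(-2)·-1+(-1)·0+(-2)·0+(1)·1+(-1)·-1 = 4
⇒ I^-5 Θ^-4 L^3 M^4

{"I": -5, "Θ": -4, "L": 3, "M": 4}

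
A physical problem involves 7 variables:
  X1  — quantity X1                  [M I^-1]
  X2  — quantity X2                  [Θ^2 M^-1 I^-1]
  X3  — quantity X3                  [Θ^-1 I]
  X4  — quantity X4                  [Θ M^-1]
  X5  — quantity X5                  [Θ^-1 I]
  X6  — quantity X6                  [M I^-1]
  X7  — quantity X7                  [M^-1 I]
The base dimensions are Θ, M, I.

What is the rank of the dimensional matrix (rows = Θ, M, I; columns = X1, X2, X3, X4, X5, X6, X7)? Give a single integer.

2

Write exponents as rows Θ,M,I / cols X1,X2,X3,X4,X5,X6,X7:
  Θ: [ 0  2 -1  1 -1  0  0]
  M: [ 1 -1  0 -1  0  1 -1]
  I: [-1 -1  1  0  1 -1  1]
Echelon form has 2 nonzero rows (pivots: X1,X2)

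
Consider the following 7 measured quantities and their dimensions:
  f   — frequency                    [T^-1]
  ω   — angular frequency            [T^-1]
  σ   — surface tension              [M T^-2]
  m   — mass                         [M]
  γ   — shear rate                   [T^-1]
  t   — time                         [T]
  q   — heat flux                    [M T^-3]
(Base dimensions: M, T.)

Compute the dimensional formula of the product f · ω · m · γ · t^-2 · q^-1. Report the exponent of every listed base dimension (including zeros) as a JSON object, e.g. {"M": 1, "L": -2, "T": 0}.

{"M": 0, "T": -2}

Dimensional matrix (M×T by f×ω×σ×m×γ×t×q):
  M: [ 0  0  1  1  0  0  1]
  T: [-1 -1 -2  0 -1  1 -3]
  [M]: (1)·0+(1)·0+(1)·1+(1)·0+(-2)·0+(-1)·1 = 0
  [T]: (1)·-1+(1)·-1+(1)·0+(1)·-1+(-2)·1+(-1)·-3 = -2
⇒ T^-2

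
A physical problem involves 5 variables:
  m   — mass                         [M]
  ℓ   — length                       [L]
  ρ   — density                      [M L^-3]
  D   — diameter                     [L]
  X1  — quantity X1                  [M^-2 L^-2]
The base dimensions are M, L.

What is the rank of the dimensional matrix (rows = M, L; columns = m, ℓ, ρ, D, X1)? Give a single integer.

Dimensional matrix (M×L by m×ℓ×ρ×D×X1):
  M: [ 1  0  1  0 -2]
  L: [ 0  1 -3  1 -2]
RREF → pivots at {m,ℓ} ⇒ r = 2

2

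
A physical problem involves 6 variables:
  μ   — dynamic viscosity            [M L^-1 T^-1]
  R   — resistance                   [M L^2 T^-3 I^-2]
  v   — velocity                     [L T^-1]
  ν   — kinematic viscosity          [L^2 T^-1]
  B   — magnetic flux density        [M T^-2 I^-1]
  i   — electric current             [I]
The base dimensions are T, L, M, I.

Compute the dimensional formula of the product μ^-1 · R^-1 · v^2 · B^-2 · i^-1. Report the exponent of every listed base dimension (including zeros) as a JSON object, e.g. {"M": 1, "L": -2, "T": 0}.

{"T": 6, "L": 1, "M": -4, "I": 3}

Write exponents as rows T,L,M,I / cols μ,R,v,ν,B,i:
  T: [-1 -3 -1 -1 -2  0]
  L: [-1  2  1  2  0  0]
  M: [ 1  1  0  0  1  0]
  I: [ 0 -2  0  0 -1  1]
  [T]: (-1)·-1+(-1)·-3+(2)·-1+(-2)·-2+(-1)·0 = 6
  [L]: (-1)·-1+(-1)·2+(2)·1+(-2)·0+(-1)·0 = 1
  [M]: (-1)·1+(-1)·1+(2)·0+(-2)·1+(-1)·0 = -4
  [I]: (-1)·0+(-1)·-2+(2)·0+(-2)·-1+(-1)·1 = 3
⇒ T^6 L M^-4 I^3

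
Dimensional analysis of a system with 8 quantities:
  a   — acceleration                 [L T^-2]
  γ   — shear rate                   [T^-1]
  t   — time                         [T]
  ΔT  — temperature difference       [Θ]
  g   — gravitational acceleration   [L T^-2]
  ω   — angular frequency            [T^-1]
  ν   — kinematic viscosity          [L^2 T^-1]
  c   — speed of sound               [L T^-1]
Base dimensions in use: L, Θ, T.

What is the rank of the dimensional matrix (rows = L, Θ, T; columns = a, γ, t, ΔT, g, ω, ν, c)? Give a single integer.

Exponent matrix [L,Θ,T] × [a,γ,t,ΔT,g,ω,ν,c]:
  L: [ 1  0  0  0  1  0  2  1]
  Θ: [ 0  0  0  1  0  0  0  0]
  T: [-2 -1  1  0 -2 -1 -1 -1]
RREF → pivots at {a,γ,ΔT} ⇒ r = 3

3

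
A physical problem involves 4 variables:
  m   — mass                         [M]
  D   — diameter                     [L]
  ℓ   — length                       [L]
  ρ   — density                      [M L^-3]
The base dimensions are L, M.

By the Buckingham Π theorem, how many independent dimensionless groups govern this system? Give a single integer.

2

Write exponents as rows L,M / cols m,D,ℓ,ρ:
  L: [ 0  1  1 -3]
  M: [ 1  0  0  1]
RREF → pivots at {m,D} ⇒ r = 2
n=4, r=2 ⇒ 2 dimensionless groups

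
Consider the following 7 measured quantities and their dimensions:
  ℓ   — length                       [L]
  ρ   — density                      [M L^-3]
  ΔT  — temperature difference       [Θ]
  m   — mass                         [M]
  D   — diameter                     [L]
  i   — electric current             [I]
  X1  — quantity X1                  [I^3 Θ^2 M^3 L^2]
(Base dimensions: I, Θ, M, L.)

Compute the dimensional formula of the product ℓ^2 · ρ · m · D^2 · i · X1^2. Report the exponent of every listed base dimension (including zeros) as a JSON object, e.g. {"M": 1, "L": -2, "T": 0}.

Exponent matrix [I,Θ,M,L] × [ℓ,ρ,ΔT,m,D,i,X1]:
  I: [ 0  0  0  0  0  1  3]
  Θ: [ 0  0  1  0  0  0  2]
  M: [ 0  1  0  1  0  0  3]
  L: [ 1 -3  0  0  1  0  2]
  [I]: (2)·0+(1)·0+(1)·0+(2)·0+(1)·1+(2)·3 = 7
  [Θ]: (2)·0+(1)·0+(1)·0+(2)·0+(1)·0+(2)·2 = 4
  [M]: (2)·0+(1)·1+(1)·1+(2)·0+(1)·0+(2)·3 = 8
  [L]: (2)·1+(1)·-3+(1)·0+(2)·1+(1)·0+(2)·2 = 5
⇒ I^7 Θ^4 M^8 L^5

{"I": 7, "Θ": 4, "M": 8, "L": 5}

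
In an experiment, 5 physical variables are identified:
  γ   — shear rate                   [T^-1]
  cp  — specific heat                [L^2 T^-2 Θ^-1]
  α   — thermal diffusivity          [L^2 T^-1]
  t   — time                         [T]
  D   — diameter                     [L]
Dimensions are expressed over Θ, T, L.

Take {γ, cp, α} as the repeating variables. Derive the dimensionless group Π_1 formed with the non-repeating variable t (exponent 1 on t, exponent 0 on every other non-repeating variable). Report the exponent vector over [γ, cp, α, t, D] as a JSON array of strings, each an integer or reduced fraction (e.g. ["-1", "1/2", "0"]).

Write exponents as rows Θ,T,L / cols γ,cp,α,t,D:
  Θ: [ 0 -1  0  0  0]
  T: [-1 -2 -1  1  0]
  L: [ 0  2  2  0  1]
Row reduction gives pivot columns γ,cp,α; rank = 3
Repeat: γ,cp,α; free: t,D
RREF:
  r0: [   1    0    0   -1 -1/2]
  r1: [   0    1    0    0    0]
  r2: [   0    0    1    0  1/2]
Fix exponent of t at 1, D at 0; solve each RREF row for its pivot's exponent:
  r0: exp(γ) + (-1)·1 = 0 ⇒ exp(γ) = 1
  r1: exp(cp) + (0)·1 = 0 ⇒ exp(cp) = 0
  r2: exp(α) + (0)·1 = 0 ⇒ exp(α) = 0
Π_1 = γ · t

["1", "0", "0", "1", "0"]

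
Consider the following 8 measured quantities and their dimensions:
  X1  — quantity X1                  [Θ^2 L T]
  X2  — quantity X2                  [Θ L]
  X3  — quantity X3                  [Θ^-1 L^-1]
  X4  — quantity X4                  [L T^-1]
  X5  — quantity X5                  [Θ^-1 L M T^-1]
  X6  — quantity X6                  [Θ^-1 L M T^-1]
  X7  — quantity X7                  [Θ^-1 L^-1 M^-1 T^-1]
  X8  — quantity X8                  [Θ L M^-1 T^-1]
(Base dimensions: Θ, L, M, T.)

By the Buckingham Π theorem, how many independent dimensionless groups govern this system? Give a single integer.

5

Write exponents as rows Θ,L,M,T / cols X1,X2,X3,X4,X5,X6,X7,X8:
  Θ: [ 2  1 -1  0 -1 -1 -1  1]
  L: [ 1  1 -1  1  1  1 -1  1]
  M: [ 0  0  0  0  1  1 -1 -1]
  T: [ 1  0  0 -1 -1 -1 -1 -1]
Row reduction gives pivot columns X1,X2,X5; rank = 3
8 vars − rank 3 = 5 Π groups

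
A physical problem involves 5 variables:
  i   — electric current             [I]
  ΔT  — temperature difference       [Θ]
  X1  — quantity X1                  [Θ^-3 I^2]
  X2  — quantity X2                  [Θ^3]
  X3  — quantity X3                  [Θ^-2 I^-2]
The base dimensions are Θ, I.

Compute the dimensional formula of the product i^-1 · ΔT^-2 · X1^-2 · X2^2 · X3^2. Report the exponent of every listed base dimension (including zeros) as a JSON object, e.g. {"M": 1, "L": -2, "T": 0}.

Write exponents as rows Θ,I / cols i,ΔT,X1,X2,X3:
  Θ: [ 0  1 -3  3 -2]
  I: [ 1  0  2  0 -2]
  [Θ]: (-1)·0+(-2)·1+(-2)·-3+(2)·3+(2)·-2 = 6
  [I]: (-1)·1+(-2)·0+(-2)·2+(2)·0+(2)·-2 = -9
⇒ Θ^6 I^-9

{"Θ": 6, "I": -9}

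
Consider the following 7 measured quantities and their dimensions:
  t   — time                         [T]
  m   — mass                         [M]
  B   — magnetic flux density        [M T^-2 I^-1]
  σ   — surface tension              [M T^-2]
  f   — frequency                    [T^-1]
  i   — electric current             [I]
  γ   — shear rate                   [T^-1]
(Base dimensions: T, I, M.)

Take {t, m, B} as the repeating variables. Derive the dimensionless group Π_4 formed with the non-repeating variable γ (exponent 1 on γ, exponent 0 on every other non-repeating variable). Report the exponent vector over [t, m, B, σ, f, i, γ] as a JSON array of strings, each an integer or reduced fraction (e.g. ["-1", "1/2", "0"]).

Exponent matrix [T,I,M] × [t,m,B,σ,f,i,γ]:
  T: [ 1  0 -2 -2 -1  0 -1]
  I: [ 0  0 -1  0  0  1  0]
  M: [ 0  1  1  1  0  0  0]
Echelon form has 3 nonzero rows (pivots: t,m,B)
Pivot set = {t,m,B}, free = {σ,f,i,γ}
RREF:
  r0: [   1    0    0   -2   -1   -2   -1]
  r1: [   0    1    0    1    0    1    0]
  r2: [   0    0    1    0    0   -1    0]
Fix exponent of γ at 1, σ at 0, f at 0, i at 0; solve each RREF row for its pivot's exponent:
  r0: exp(t) + (-1)·1 = 0 ⇒ exp(t) = 1
  r1: exp(m) + (0)·1 = 0 ⇒ exp(m) = 0
  r2: exp(B) + (0)·1 = 0 ⇒ exp(B) = 0
Π_4 = t · γ

["1", "0", "0", "0", "0", "0", "1"]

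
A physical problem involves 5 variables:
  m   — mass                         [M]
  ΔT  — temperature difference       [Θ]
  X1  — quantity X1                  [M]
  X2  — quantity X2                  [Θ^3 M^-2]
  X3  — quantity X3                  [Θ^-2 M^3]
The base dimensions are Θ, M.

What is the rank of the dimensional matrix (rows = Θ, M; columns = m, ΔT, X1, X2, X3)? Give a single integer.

2

Dimensional matrix (Θ×M by m×ΔT×X1×X2×X3):
  Θ: [ 0  1  0  3 -2]
  M: [ 1  0  1 -2  3]
RREF → pivots at {m,ΔT} ⇒ r = 2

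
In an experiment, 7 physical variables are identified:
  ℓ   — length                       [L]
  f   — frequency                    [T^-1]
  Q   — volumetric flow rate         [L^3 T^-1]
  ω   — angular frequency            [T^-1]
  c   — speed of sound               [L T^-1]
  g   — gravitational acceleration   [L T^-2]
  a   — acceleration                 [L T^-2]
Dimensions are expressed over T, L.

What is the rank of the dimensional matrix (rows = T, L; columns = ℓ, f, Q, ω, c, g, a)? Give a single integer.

2

Dimensional matrix (T×L by ℓ×f×Q×ω×c×g×a):
  T: [ 0 -1 -1 -1 -1 -2 -2]
  L: [ 1  0  3  0  1  1  1]
Echelon form has 2 nonzero rows (pivots: ℓ,f)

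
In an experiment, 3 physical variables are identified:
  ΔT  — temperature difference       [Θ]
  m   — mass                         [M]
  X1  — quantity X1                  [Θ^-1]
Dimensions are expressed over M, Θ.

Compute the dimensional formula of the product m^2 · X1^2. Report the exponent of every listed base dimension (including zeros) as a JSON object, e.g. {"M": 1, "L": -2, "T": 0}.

Dimensional matrix (M×Θ by ΔT×m×X1):
  M: [ 0  1  0]
  Θ: [ 1  0 -1]
  [M]: (2)·1+(2)·0 = 2
  [Θ]: (2)·0+(2)·-1 = -2
⇒ M^2 Θ^-2

{"M": 2, "Θ": -2}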